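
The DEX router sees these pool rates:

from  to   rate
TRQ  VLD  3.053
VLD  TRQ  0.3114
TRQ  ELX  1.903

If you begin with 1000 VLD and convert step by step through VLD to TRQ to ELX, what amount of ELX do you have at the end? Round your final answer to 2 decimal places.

592.59

1000 VLD × 0.3114 = 311.4 TRQ
311.4 TRQ × 1.903 = 592.5942 ELX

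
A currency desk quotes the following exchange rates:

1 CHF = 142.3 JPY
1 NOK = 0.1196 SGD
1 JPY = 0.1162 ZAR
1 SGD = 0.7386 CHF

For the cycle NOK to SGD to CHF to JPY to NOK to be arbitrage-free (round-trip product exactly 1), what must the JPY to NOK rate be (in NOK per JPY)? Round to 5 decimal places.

0.07955

Known legs of the cycle: 0.1196 × 0.7386 × 142.3 = 12.570292488
For no arbitrage the full-cycle product must be 1, so the missing rate is 1 / 12.570292488 ≈ 0.0795526.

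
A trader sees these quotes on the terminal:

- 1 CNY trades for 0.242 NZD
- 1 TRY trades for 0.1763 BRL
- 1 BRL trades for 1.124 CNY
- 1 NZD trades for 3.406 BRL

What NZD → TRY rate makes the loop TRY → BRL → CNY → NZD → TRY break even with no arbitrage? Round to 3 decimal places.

Known legs of the cycle: 0.1763 × 1.124 × 0.242 = 0.0479550104
For no arbitrage the full-cycle product must be 1, so the missing rate is 1 / 0.0479550104 ≈ 20.85288.

20.853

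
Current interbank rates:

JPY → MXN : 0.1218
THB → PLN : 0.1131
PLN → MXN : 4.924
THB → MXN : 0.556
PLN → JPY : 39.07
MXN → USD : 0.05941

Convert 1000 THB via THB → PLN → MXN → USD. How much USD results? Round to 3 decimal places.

1000 THB × 0.1131 = 113.1 PLN
113.1 PLN × 4.924 = 556.9044 MXN
556.9044 MXN × 0.05941 = 33.085690404 USD

33.086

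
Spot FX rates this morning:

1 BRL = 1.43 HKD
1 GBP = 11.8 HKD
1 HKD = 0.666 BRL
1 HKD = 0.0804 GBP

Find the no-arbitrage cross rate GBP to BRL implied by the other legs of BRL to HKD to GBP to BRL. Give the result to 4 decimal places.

Known legs of the cycle: 1.43 × 0.0804 = 0.114972
For no arbitrage the full-cycle product must be 1, so the missing rate is 1 / 0.114972 ≈ 8.697770.

8.6978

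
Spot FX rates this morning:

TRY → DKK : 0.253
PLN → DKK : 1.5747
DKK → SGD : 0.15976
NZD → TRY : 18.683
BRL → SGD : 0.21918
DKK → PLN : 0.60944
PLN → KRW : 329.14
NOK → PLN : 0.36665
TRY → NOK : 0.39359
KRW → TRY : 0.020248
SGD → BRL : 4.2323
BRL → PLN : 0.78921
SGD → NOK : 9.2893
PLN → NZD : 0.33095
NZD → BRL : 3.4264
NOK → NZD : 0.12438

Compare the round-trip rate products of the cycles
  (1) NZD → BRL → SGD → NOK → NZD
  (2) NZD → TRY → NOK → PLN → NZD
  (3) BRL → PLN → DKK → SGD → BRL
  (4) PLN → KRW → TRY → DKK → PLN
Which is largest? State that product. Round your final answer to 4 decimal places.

1.0276

(1) 3.4264 × 0.21918 × 9.2893 × 0.12438 = 0.86771
(2) 18.683 × 0.39359 × 0.36665 × 0.33095 = 0.89229
(3) 0.78921 × 1.5747 × 0.15976 × 4.2323 = 0.84030
(4) 329.14 × 0.020248 × 0.253 × 0.60944 = 1.02758
Highest is cycle (4) at 1.0276 (>1, arbitrage).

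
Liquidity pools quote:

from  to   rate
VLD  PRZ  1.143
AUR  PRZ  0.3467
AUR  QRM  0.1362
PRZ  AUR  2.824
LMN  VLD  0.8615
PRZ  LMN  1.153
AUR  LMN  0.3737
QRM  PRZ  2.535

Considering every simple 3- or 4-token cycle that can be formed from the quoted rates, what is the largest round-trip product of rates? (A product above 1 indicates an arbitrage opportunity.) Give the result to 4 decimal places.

PRZ→LMN→VLD→PRZ: 1.153 × 0.8615 × 1.143 = 1.13535
PRZ→AUR→LMN→VLD→PRZ: 2.824 × 0.3737 × 0.8615 × 1.143 = 1.03918
PRZ→AUR→QRM→PRZ: 2.824 × 0.1362 × 2.535 = 0.97503
Maximum is PRZ→LMN→VLD→PRZ at 1.1354; arbitrage exists.

1.1354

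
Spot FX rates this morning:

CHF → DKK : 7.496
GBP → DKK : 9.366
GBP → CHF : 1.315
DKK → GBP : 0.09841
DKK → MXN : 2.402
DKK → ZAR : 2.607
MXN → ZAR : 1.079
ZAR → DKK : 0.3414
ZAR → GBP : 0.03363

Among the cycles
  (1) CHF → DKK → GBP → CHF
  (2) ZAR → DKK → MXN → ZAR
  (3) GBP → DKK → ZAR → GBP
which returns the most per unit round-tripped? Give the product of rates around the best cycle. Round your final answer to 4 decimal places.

(1) 7.496 × 0.09841 × 1.315 = 0.97005
(2) 0.3414 × 2.402 × 1.079 = 0.88483
(3) 9.366 × 2.607 × 0.03363 = 0.82115
Highest is cycle (1) at 0.9701 (≤1, no arbitrage).

0.9701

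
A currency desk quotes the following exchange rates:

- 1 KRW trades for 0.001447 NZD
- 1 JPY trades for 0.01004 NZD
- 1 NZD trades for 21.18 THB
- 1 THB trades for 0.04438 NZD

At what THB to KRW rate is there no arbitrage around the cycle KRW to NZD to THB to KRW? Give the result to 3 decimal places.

32.629

Known legs of the cycle: 0.001447 × 21.18 = 0.03064746
For no arbitrage the full-cycle product must be 1, so the missing rate is 1 / 0.03064746 ≈ 32.62913.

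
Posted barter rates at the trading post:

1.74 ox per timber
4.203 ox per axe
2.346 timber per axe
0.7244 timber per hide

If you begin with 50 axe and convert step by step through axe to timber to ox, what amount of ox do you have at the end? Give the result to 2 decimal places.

204.10

50 axe × 2.346 = 117.3 timber
117.3 timber × 1.74 = 204.102 ox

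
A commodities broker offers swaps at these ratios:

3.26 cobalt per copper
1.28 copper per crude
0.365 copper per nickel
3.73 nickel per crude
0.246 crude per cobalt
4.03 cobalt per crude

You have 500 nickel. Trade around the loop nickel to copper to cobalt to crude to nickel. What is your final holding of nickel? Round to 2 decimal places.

545.91

500 nickel × 0.365 = 182.5 copper
182.5 copper × 3.26 = 594.95 cobalt
594.95 cobalt × 0.246 = 146.3577 crude
146.3577 crude × 3.73 = 545.914221 nickel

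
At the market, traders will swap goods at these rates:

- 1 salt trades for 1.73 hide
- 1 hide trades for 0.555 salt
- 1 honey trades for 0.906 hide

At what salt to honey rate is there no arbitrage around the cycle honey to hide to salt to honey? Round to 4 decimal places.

Known legs of the cycle: 0.906 × 0.555 = 0.50283
For no arbitrage the full-cycle product must be 1, so the missing rate is 1 / 0.50283 ≈ 1.988744.

1.9887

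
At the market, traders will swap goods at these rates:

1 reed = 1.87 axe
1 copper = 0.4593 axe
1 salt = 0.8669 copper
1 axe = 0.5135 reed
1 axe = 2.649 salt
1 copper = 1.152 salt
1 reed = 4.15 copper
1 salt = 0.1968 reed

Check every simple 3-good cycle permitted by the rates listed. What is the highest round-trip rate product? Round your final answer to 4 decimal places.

1.0547

salt→copper→axe→salt: 0.8669 × 0.4593 × 2.649 = 1.05474
reed→copper→axe→reed: 4.15 × 0.4593 × 0.5135 = 0.97878
salt→reed→axe→salt: 0.1968 × 1.87 × 2.649 = 0.97487
salt→reed→copper→salt: 0.1968 × 4.15 × 1.152 = 0.94086
Maximum is salt→copper→axe→salt at 1.0547; arbitrage exists.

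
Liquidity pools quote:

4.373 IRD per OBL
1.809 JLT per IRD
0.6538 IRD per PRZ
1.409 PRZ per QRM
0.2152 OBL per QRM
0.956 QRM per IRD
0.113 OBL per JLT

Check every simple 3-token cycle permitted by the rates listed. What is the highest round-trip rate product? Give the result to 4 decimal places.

OBL→IRD→QRM→OBL: 4.373 × 0.956 × 0.2152 = 0.89966
OBL→IRD→JLT→OBL: 4.373 × 1.809 × 0.113 = 0.89392
QRM→PRZ→IRD→QRM: 1.409 × 0.6538 × 0.956 = 0.88067
Maximum is OBL→IRD→QRM→OBL at 0.8997; no arbitrage — every cycle loses value.

0.8997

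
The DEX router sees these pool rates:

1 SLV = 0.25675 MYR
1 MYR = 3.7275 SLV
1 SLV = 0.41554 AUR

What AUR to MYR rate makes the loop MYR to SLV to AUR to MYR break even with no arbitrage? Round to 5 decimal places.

0.64561

Known legs of the cycle: 3.7275 × 0.41554 = 1.54892535
For no arbitrage the full-cycle product must be 1, so the missing rate is 1 / 1.54892535 ≈ 0.6456089.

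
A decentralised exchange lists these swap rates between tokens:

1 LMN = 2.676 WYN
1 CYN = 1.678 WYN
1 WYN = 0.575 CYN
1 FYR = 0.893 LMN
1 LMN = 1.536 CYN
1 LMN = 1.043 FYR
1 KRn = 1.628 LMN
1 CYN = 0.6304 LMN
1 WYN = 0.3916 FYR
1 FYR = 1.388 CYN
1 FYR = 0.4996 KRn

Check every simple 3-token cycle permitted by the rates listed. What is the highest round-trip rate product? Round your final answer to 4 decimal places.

CYN→LMN→WYN→CYN: 0.6304 × 2.676 × 0.575 = 0.97000
FYR→LMN→WYN→FYR: 0.893 × 2.676 × 0.3916 = 0.93579
CYN→LMN→FYR→CYN: 0.6304 × 1.043 × 1.388 = 0.91262
CYN→WYN→FYR→CYN: 1.678 × 0.3916 × 1.388 = 0.91206
FYR→KRn→LMN→FYR: 0.4996 × 1.628 × 1.043 = 0.84832
Maximum is CYN→LMN→WYN→CYN at 0.9700; no arbitrage — every cycle loses value.

0.9700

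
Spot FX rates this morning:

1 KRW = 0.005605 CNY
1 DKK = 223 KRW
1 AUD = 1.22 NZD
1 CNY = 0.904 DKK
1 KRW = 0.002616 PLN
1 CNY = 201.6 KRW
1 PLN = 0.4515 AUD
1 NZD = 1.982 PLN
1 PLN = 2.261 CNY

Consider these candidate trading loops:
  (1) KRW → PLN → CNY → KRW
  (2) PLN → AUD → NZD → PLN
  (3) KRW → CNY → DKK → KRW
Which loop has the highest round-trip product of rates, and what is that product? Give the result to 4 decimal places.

(1) 0.002616 × 2.261 × 201.6 = 1.19242
(2) 0.4515 × 1.22 × 1.982 = 1.09175
(3) 0.005605 × 0.904 × 223 = 1.12992
Highest is cycle (1) at 1.1924 (>1, arbitrage).

1.1924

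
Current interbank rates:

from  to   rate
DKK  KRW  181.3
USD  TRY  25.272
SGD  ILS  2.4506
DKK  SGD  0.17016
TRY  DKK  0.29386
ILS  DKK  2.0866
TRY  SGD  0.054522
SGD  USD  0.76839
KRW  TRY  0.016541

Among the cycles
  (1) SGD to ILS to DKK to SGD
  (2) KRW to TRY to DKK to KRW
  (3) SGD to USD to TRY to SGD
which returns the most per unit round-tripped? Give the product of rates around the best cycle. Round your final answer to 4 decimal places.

1.0587

(1) 2.4506 × 2.0866 × 0.17016 = 0.87010
(2) 0.016541 × 0.29386 × 181.3 = 0.88125
(3) 0.76839 × 25.272 × 0.054522 = 1.05875
Highest is cycle (3) at 1.0587 (>1, arbitrage).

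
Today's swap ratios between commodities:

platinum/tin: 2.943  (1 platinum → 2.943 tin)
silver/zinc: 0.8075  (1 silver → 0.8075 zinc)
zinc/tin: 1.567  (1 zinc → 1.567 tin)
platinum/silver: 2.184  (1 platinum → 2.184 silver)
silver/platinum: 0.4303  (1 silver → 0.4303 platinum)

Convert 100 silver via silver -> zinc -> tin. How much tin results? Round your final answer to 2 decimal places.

100 silver × 0.8075 = 80.75 zinc
80.75 zinc × 1.567 = 126.53525 tin

126.54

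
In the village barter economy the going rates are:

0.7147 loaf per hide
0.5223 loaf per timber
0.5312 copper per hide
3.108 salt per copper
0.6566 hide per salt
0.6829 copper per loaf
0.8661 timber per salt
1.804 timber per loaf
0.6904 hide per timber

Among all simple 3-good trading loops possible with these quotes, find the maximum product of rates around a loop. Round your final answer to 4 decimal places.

1.0840

hide→copper→salt→hide: 0.5312 × 3.108 × 0.6566 = 1.08403
timber→hide→loaf→timber: 0.6904 × 0.7147 × 1.804 = 0.89015
Maximum is hide→copper→salt→hide at 1.0840; arbitrage exists.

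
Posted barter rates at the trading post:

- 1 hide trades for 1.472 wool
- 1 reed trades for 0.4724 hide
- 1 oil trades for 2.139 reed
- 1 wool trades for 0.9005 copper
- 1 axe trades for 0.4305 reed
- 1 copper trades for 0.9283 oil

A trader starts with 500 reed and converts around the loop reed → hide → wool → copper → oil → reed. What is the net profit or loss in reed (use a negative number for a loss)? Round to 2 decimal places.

500 reed × 0.4724 = 236.2 hide
236.2 hide × 1.472 = 347.6864 wool
347.6864 wool × 0.9005 = 313.0916032 copper
313.0916032 copper × 0.9283 = 290.64293525056 oil
290.64293525056 oil × 2.139 = 621.68523850094784 reed
Net change: 621.68523850094784 − 500 = 121.68523850094784 reed

121.69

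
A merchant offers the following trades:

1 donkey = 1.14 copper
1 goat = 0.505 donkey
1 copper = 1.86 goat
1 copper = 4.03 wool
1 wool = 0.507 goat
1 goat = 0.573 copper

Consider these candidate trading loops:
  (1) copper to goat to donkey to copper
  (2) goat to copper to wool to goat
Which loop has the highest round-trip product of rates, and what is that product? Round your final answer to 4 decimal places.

1.1708

(1) 1.86 × 0.505 × 1.14 = 1.07080
(2) 0.573 × 4.03 × 0.507 = 1.17076
Highest is cycle (2) at 1.1708 (>1, arbitrage).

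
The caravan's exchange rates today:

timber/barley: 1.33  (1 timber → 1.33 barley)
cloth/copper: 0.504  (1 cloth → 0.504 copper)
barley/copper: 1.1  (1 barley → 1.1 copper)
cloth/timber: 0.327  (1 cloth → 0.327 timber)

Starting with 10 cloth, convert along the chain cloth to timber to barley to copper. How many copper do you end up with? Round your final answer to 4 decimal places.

4.7840

10 cloth × 0.327 = 3.27 timber
3.27 timber × 1.33 = 4.3491 barley
4.3491 barley × 1.1 = 4.78401 copper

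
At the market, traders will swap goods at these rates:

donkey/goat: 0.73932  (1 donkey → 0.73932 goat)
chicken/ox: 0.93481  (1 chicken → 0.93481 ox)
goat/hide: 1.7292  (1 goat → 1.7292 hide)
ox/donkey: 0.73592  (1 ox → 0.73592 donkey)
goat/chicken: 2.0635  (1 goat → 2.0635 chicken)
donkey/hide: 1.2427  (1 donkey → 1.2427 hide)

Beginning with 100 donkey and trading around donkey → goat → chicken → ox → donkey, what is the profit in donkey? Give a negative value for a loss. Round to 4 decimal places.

4.9520

100 donkey × 0.73932 = 73.932 goat
73.932 goat × 2.0635 = 152.558682 chicken
152.558682 chicken × 0.93481 = 142.61338152042 ox
142.61338152042 ox × 0.73592 = 104.9520397285074864 donkey
Net change: 104.9520397285074864 − 100 = 4.9520397285074864 donkey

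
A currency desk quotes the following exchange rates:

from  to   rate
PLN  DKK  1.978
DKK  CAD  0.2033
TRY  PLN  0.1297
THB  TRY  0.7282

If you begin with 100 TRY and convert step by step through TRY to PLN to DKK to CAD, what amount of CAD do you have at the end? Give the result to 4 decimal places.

100 TRY × 0.1297 = 12.97 PLN
12.97 PLN × 1.978 = 25.65466 DKK
25.65466 DKK × 0.2033 = 5.215592378 CAD

5.2156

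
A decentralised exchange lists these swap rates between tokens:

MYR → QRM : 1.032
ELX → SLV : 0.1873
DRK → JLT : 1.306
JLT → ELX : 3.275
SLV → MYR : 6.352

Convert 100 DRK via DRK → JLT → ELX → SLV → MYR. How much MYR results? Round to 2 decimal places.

100 DRK × 1.306 = 130.6 JLT
130.6 JLT × 3.275 = 427.715 ELX
427.715 ELX × 0.1873 = 80.1110195 SLV
80.1110195 SLV × 6.352 = 508.865195864 MYR

508.87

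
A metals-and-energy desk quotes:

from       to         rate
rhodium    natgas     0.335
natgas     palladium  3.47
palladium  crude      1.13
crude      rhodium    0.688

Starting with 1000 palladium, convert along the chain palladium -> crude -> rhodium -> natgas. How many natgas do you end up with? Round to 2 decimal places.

260.44

1000 palladium × 1.13 = 1130 crude
1130 crude × 0.688 = 777.44 rhodium
777.44 rhodium × 0.335 = 260.4424 natgas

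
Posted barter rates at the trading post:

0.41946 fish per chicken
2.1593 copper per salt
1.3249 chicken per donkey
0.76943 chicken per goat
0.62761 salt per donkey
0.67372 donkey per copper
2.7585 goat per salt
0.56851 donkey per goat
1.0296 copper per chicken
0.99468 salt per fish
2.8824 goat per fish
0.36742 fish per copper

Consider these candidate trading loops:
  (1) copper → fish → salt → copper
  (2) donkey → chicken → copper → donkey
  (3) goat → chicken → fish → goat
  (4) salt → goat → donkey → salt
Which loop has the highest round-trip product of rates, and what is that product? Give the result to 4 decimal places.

(1) 0.36742 × 0.99468 × 2.1593 = 0.78915
(2) 1.3249 × 1.0296 × 0.67372 = 0.91903
(3) 0.76943 × 0.41946 × 2.8824 = 0.93028
(4) 2.7585 × 0.56851 × 0.62761 = 0.98424
Highest is cycle (4) at 0.9842 (≤1, no arbitrage).

0.9842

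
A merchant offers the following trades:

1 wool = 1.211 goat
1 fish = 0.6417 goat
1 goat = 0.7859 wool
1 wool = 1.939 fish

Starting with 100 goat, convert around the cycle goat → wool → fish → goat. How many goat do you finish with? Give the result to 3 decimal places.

97.786

100 goat × 0.7859 = 78.59 wool
78.59 wool × 1.939 = 152.38601 fish
152.38601 fish × 0.6417 = 97.786102617 goat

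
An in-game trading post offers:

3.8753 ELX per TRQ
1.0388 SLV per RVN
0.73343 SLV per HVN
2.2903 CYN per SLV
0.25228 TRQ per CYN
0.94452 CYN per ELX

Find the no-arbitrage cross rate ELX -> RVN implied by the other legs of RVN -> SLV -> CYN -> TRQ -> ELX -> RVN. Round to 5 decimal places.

Known legs of the cycle: 1.0388 × 2.2903 × 0.25228 × 3.8753 = 2.32601475163032976
For no arbitrage the full-cycle product must be 1, so the missing rate is 1 / 2.32601475163032976 ≈ 0.4299199.

0.42992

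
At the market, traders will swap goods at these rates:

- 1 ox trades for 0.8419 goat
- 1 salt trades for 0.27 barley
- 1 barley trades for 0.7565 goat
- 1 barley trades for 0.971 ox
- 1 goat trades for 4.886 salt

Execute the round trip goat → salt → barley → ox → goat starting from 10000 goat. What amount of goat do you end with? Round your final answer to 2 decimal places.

10000 goat × 4.886 = 48860 salt
48860 salt × 0.27 = 13192.2 barley
13192.2 barley × 0.971 = 12809.6262 ox
12809.6262 ox × 0.8419 = 10784.42429778 goat

10784.42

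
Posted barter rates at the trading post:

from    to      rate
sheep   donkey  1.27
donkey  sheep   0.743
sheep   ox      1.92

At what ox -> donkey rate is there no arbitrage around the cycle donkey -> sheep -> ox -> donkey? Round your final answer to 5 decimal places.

Known legs of the cycle: 0.743 × 1.92 = 1.42656
For no arbitrage the full-cycle product must be 1, so the missing rate is 1 / 1.42656 ≈ 0.7009870.

0.70099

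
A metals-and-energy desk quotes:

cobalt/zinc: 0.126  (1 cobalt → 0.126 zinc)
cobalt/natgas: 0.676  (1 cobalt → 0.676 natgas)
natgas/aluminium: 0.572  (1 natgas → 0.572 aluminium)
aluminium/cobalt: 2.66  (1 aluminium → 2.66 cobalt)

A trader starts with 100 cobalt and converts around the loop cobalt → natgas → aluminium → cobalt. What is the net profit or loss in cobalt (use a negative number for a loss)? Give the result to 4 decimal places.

2.8548

100 cobalt × 0.676 = 67.6 natgas
67.6 natgas × 0.572 = 38.6672 aluminium
38.6672 aluminium × 2.66 = 102.854752 cobalt
Net change: 102.854752 − 100 = 2.854752 cobalt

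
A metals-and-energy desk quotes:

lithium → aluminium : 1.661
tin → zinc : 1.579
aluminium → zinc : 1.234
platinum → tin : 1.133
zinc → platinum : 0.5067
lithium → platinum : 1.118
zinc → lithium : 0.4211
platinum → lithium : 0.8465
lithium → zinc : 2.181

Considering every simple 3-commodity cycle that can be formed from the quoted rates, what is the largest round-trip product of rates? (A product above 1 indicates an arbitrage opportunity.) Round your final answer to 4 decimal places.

lithium→zinc→platinum→lithium: 2.181 × 0.5067 × 0.8465 = 0.93548
platinum→tin→zinc→platinum: 1.133 × 1.579 × 0.5067 = 0.90649
aluminium→zinc→lithium→aluminium: 1.234 × 0.4211 × 1.661 = 0.86312
Maximum is lithium→zinc→platinum→lithium at 0.9355; no arbitrage — every cycle loses value.

0.9355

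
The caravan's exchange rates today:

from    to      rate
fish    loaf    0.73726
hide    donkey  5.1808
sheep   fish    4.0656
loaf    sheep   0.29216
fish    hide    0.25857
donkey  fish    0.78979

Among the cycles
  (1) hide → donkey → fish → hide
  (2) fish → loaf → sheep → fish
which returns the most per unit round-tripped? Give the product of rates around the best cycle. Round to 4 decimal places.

1.0580

(1) 5.1808 × 0.78979 × 0.25857 = 1.05800
(2) 0.73726 × 0.29216 × 4.0656 = 0.87572
Highest is cycle (1) at 1.0580 (>1, arbitrage).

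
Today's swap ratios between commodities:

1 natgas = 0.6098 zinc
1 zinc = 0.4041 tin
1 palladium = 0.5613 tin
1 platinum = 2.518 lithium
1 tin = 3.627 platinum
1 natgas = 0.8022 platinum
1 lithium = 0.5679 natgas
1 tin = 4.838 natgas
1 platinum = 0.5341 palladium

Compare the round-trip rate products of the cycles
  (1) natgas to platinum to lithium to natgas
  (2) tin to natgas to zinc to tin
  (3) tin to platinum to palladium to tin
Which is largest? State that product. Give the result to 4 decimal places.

(1) 0.8022 × 2.518 × 0.5679 = 1.14712
(2) 4.838 × 0.6098 × 0.4041 = 1.19218
(3) 3.627 × 0.5341 × 0.5613 = 1.08734
Highest is cycle (2) at 1.1922 (>1, arbitrage).

1.1922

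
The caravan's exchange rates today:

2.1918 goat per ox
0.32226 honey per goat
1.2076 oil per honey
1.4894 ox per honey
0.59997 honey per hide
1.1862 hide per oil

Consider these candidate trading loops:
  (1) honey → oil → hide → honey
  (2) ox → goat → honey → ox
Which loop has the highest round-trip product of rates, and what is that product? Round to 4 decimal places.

1.0520

(1) 1.2076 × 1.1862 × 0.59997 = 0.85943
(2) 2.1918 × 0.32226 × 1.4894 = 1.05201
Highest is cycle (2) at 1.0520 (>1, arbitrage).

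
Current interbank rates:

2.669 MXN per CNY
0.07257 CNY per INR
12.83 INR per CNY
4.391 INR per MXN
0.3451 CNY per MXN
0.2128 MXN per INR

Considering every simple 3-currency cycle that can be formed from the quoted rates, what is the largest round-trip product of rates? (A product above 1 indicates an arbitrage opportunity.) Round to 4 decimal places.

0.9422

MXN→CNY→INR→MXN: 0.3451 × 12.83 × 0.2128 = 0.94220
MXN→INR→CNY→MXN: 4.391 × 0.07257 × 2.669 = 0.85049
Maximum is MXN→CNY→INR→MXN at 0.9422; no arbitrage — every cycle loses value.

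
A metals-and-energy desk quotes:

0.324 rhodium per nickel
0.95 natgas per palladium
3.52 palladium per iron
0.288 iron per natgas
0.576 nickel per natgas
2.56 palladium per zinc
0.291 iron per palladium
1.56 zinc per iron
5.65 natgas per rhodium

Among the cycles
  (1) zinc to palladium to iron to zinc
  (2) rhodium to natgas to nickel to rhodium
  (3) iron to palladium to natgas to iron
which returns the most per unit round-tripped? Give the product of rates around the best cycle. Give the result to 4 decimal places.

(1) 2.56 × 0.291 × 1.56 = 1.16214
(2) 5.65 × 0.576 × 0.324 = 1.05443
(3) 3.52 × 0.95 × 0.288 = 0.96307
Highest is cycle (1) at 1.1621 (>1, arbitrage).

1.1621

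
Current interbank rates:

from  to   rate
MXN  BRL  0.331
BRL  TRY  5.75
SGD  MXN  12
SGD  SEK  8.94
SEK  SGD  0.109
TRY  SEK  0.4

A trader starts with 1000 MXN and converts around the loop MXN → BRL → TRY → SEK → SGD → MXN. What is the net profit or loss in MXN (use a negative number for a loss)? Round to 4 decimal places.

-4.2196

1000 MXN × 0.331 = 331 BRL
331 BRL × 5.75 = 1903.25 TRY
1903.25 TRY × 0.4 = 761.3 SEK
761.3 SEK × 0.109 = 82.9817 SGD
82.9817 SGD × 12 = 995.7804 MXN
Net change: 995.7804 − 1000 = -4.2196 MXN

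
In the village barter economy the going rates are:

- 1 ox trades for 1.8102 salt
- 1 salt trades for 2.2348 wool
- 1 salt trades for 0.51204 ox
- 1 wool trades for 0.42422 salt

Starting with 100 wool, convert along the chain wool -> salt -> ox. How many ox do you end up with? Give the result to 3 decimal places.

100 wool × 0.42422 = 42.422 salt
42.422 salt × 0.51204 = 21.72176088 ox

21.722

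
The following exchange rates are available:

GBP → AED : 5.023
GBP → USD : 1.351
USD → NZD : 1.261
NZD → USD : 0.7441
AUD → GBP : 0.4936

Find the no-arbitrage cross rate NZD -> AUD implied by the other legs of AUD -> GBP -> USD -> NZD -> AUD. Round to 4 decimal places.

Known legs of the cycle: 0.4936 × 1.351 × 1.261 = 0.8409023896
For no arbitrage the full-cycle product must be 1, so the missing rate is 1 / 0.8409023896 ≈ 1.189199.

1.1892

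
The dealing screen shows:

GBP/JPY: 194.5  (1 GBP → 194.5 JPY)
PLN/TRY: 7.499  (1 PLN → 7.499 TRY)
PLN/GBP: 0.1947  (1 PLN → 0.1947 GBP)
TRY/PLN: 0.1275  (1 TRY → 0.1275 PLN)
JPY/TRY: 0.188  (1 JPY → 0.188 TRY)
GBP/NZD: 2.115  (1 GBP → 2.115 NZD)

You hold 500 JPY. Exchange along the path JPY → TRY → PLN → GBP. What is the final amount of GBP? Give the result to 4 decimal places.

2.3335

500 JPY × 0.188 = 94 TRY
94 TRY × 0.1275 = 11.985 PLN
11.985 PLN × 0.1947 = 2.3334795 GBP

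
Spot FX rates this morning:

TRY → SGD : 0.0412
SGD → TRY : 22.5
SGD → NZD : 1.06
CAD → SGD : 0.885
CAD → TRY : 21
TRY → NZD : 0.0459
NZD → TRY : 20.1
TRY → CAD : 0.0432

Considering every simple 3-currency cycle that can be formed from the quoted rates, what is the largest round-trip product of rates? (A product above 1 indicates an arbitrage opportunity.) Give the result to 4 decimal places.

NZD→TRY→SGD→NZD: 20.1 × 0.0412 × 1.06 = 0.87781
TRY→CAD→SGD→TRY: 0.0432 × 0.885 × 22.5 = 0.86022
Maximum is NZD→TRY→SGD→NZD at 0.8778; no arbitrage — every cycle loses value.

0.8778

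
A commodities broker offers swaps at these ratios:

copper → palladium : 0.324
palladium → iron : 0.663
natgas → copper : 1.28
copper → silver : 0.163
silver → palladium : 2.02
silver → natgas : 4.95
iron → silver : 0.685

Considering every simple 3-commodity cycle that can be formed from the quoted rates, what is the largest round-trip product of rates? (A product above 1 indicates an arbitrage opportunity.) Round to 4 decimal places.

copper→silver→natgas→copper: 0.163 × 4.95 × 1.28 = 1.03277
iron→silver→palladium→iron: 0.685 × 2.02 × 0.663 = 0.91739
Maximum is copper→silver→natgas→copper at 1.0328; arbitrage exists.

1.0328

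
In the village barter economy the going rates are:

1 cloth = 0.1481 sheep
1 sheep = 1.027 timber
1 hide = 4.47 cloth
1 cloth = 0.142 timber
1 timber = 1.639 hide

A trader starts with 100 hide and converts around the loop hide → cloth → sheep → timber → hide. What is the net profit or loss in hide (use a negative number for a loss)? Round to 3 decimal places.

11.433

100 hide × 4.47 = 447 cloth
447 cloth × 0.1481 = 66.2007 sheep
66.2007 sheep × 1.027 = 67.9881189 timber
67.9881189 timber × 1.639 = 111.4325268771 hide
Net change: 111.4325268771 − 100 = 11.4325268771 hide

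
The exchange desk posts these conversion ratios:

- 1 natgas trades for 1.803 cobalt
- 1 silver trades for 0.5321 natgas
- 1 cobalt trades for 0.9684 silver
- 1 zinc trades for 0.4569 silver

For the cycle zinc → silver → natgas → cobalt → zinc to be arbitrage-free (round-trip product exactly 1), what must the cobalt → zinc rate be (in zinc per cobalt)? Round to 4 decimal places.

Known legs of the cycle: 0.4569 × 0.5321 × 1.803 = 0.43833903147
For no arbitrage the full-cycle product must be 1, so the missing rate is 1 / 0.43833903147 ≈ 2.281339.

2.2813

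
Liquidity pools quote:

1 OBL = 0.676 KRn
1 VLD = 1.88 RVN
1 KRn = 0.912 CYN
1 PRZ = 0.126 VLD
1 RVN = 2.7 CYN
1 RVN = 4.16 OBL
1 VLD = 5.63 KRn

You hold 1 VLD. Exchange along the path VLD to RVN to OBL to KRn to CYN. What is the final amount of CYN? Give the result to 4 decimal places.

1 VLD × 1.88 = 1.88 RVN
1.88 RVN × 4.16 = 7.8208 OBL
7.8208 OBL × 0.676 = 5.2868608 KRn
5.2868608 KRn × 0.912 = 4.8216170496 CYN

4.8216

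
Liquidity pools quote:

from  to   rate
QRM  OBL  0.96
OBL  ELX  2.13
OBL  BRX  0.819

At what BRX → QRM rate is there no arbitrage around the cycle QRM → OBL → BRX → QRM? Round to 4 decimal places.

1.2719

Known legs of the cycle: 0.96 × 0.819 = 0.78624
For no arbitrage the full-cycle product must be 1, so the missing rate is 1 / 0.78624 ≈ 1.271876.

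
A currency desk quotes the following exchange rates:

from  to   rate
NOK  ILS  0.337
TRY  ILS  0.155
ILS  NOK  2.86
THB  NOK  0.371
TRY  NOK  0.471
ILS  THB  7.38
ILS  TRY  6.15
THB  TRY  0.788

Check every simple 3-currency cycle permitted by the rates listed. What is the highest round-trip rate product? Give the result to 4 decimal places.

ILS→TRY→NOK→ILS: 6.15 × 0.471 × 0.337 = 0.97617
ILS→THB→NOK→ILS: 7.38 × 0.371 × 0.337 = 0.92270
ILS→THB→TRY→ILS: 7.38 × 0.788 × 0.155 = 0.90139
Maximum is ILS→TRY→NOK→ILS at 0.9762; no arbitrage — every cycle loses value.

0.9762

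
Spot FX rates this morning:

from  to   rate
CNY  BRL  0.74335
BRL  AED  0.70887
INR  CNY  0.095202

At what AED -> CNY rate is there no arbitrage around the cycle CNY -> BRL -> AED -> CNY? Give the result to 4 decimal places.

Known legs of the cycle: 0.74335 × 0.70887 = 0.5269385145
For no arbitrage the full-cycle product must be 1, so the missing rate is 1 / 0.5269385145 ≈ 1.897755.

1.8978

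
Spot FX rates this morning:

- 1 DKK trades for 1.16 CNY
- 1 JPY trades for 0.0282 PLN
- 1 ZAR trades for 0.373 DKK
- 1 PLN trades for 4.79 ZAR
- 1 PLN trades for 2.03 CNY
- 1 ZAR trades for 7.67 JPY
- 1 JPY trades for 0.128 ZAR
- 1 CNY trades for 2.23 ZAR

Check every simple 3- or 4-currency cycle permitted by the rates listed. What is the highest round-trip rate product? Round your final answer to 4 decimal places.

1.0360

PLN→ZAR→JPY→PLN: 4.79 × 7.67 × 0.0282 = 1.03605
CNY→ZAR→JPY→PLN→CNY: 2.23 × 7.67 × 0.0282 × 2.03 = 0.97914
CNY→ZAR→DKK→CNY: 2.23 × 0.373 × 1.16 = 0.96488
Maximum is PLN→ZAR→JPY→PLN at 1.0360; arbitrage exists.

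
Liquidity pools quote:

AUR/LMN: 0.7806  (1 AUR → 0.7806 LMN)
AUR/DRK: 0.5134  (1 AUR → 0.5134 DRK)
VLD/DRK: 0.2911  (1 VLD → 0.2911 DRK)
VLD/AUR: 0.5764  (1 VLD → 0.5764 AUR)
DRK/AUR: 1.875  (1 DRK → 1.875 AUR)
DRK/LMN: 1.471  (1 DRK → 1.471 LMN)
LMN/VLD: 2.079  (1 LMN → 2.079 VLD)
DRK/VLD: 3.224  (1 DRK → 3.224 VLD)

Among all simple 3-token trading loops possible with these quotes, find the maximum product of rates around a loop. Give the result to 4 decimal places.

VLD→AUR→DRK→VLD: 0.5764 × 0.5134 × 3.224 = 0.95406
VLD→AUR→LMN→VLD: 0.5764 × 0.7806 × 2.079 = 0.93542
VLD→DRK→LMN→VLD: 0.2911 × 1.471 × 2.079 = 0.89024
Maximum is VLD→AUR→DRK→VLD at 0.9541; no arbitrage — every cycle loses value.

0.9541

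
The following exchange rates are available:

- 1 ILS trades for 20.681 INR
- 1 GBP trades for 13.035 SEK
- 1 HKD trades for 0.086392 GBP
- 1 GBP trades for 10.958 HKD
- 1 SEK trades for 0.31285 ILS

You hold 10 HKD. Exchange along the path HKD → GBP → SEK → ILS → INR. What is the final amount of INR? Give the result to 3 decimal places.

72.861

10 HKD × 0.086392 = 0.86392 GBP
0.86392 GBP × 13.035 = 11.2611972 SEK
11.2611972 SEK × 0.31285 = 3.52306554402 ILS
3.52306554402 ILS × 20.681 = 72.86051851587762 INR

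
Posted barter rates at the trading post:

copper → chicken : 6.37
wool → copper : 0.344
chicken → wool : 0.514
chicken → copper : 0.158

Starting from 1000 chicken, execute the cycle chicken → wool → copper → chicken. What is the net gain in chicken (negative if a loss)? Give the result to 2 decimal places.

126.32

1000 chicken × 0.514 = 514 wool
514 wool × 0.344 = 176.816 copper
176.816 copper × 6.37 = 1126.31792 chicken
Net change: 1126.31792 − 1000 = 126.31792 chicken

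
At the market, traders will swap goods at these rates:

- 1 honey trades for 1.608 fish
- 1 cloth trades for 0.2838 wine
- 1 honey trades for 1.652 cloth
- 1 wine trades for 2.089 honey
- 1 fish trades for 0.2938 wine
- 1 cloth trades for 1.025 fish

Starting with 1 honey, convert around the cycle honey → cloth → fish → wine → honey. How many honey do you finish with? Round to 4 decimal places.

1.0393

1 honey × 1.652 = 1.652 cloth
1.652 cloth × 1.025 = 1.6933 fish
1.6933 fish × 0.2938 = 0.49749154 wine
0.49749154 wine × 2.089 = 1.03925982706 honey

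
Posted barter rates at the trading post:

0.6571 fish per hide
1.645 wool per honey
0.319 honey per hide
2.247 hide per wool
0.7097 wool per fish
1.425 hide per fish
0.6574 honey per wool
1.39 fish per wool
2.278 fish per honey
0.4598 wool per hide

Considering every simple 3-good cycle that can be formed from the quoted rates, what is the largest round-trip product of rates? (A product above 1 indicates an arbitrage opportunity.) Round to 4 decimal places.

1.1791

hide→honey→wool→hide: 0.319 × 1.645 × 2.247 = 1.17912
honey→fish→wool→honey: 2.278 × 0.7097 × 0.6574 = 1.06282
hide→fish→wool→hide: 0.6571 × 0.7097 × 2.247 = 1.04787
hide→honey→fish→hide: 0.319 × 2.278 × 1.425 = 1.03552
hide→wool→fish→hide: 0.4598 × 1.39 × 1.425 = 0.91075
Maximum is hide→honey→wool→hide at 1.1791; arbitrage exists.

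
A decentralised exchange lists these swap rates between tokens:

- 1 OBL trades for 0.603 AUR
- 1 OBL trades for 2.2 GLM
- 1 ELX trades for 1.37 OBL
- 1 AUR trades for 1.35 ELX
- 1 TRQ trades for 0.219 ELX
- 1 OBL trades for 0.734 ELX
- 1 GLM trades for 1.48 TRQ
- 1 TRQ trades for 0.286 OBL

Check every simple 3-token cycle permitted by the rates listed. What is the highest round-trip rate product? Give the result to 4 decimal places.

1.1152

AUR→ELX→OBL→AUR: 1.35 × 1.37 × 0.603 = 1.11525
GLM→TRQ→OBL→GLM: 1.48 × 0.286 × 2.2 = 0.93122
Maximum is AUR→ELX→OBL→AUR at 1.1152; arbitrage exists.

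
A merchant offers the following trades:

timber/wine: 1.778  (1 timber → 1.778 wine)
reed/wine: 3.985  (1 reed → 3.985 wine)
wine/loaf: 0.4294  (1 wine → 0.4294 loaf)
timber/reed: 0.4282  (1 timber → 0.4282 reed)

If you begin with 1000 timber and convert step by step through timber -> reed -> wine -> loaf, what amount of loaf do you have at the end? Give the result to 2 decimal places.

1000 timber × 0.4282 = 428.2 reed
428.2 reed × 3.985 = 1706.377 wine
1706.377 wine × 0.4294 = 732.7182838 loaf

732.72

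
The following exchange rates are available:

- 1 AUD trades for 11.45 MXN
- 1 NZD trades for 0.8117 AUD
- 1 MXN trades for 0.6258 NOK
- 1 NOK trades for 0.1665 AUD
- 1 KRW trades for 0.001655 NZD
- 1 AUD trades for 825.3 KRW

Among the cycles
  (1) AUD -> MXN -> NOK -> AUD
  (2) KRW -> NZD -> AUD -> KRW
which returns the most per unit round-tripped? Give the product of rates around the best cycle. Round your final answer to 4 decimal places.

1.1930

(1) 11.45 × 0.6258 × 0.1665 = 1.19304
(2) 0.001655 × 0.8117 × 825.3 = 1.10868
Highest is cycle (1) at 1.1930 (>1, arbitrage).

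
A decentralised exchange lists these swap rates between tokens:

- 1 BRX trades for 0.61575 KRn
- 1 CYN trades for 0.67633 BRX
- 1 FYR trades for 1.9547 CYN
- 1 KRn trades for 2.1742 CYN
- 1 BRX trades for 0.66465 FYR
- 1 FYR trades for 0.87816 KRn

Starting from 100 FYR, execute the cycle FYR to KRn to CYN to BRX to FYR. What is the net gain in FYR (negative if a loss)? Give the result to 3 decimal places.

-14.173

100 FYR × 0.87816 = 87.816 KRn
87.816 KRn × 2.1742 = 190.9295472 CYN
190.9295472 CYN × 0.67633 = 129.131380657776 BRX
129.131380657776 BRX × 0.66465 = 85.8271721541908184 FYR
Net change: 85.8271721541908184 − 100 = -14.1728278458091816 FYR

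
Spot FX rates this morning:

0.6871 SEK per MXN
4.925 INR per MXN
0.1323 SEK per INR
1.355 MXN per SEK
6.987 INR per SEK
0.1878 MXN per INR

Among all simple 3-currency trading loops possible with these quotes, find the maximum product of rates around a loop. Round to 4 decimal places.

SEK→INR→MXN→SEK: 6.987 × 0.1878 × 0.6871 = 0.90158
SEK→MXN→INR→SEK: 1.355 × 4.925 × 0.1323 = 0.88289
Maximum is SEK→INR→MXN→SEK at 0.9016; no arbitrage — every cycle loses value.

0.9016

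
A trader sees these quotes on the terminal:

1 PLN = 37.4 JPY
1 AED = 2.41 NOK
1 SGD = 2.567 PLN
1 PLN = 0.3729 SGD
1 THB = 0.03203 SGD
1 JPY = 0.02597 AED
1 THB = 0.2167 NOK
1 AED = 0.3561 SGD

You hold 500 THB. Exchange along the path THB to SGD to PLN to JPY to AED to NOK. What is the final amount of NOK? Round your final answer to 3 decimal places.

500 THB × 0.03203 = 16.015 SGD
16.015 SGD × 2.567 = 41.110505 PLN
41.110505 PLN × 37.4 = 1537.532887 JPY
1537.532887 JPY × 0.02597 = 39.92972907539 AED
39.92972907539 AED × 2.41 = 96.2306470716899 NOK

96.231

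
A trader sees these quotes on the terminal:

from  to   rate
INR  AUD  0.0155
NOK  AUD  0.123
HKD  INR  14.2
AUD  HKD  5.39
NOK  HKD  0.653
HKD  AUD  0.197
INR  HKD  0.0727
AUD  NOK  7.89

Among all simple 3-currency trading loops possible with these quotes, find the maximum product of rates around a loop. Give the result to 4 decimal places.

INR→AUD→HKD→INR: 0.0155 × 5.39 × 14.2 = 1.18634
NOK→HKD→AUD→NOK: 0.653 × 0.197 × 7.89 = 1.01498
Maximum is INR→AUD→HKD→INR at 1.1863; arbitrage exists.

1.1863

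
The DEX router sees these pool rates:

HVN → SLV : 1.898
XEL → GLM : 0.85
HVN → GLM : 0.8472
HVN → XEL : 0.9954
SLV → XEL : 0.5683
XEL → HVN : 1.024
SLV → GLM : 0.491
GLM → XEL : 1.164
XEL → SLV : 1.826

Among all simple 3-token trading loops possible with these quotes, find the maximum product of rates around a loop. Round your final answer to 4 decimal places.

SLV→XEL→HVN→SLV: 0.5683 × 1.024 × 1.898 = 1.10452
SLV→GLM→XEL→SLV: 0.491 × 1.164 × 1.826 = 1.04360
HVN→GLM→XEL→HVN: 0.8472 × 1.164 × 1.024 = 1.00981
Maximum is SLV→XEL→HVN→SLV at 1.1045; arbitrage exists.

1.1045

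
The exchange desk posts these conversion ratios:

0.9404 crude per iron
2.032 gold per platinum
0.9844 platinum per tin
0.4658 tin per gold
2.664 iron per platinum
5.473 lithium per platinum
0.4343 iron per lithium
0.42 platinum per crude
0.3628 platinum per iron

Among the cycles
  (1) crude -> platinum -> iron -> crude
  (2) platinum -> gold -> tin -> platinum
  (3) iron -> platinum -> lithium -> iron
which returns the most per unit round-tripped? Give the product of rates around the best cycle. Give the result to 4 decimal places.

(1) 0.42 × 2.664 × 0.9404 = 1.05219
(2) 2.032 × 0.4658 × 0.9844 = 0.93174
(3) 0.3628 × 5.473 × 0.4343 = 0.86235
Highest is cycle (1) at 1.0522 (>1, arbitrage).

1.0522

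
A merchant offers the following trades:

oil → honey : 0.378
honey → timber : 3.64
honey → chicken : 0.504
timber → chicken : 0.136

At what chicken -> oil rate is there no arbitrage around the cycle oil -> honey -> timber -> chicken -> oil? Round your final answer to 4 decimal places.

Known legs of the cycle: 0.378 × 3.64 × 0.136 = 0.18712512
For no arbitrage the full-cycle product must be 1, so the missing rate is 1 / 0.18712512 ≈ 5.344018.

5.3440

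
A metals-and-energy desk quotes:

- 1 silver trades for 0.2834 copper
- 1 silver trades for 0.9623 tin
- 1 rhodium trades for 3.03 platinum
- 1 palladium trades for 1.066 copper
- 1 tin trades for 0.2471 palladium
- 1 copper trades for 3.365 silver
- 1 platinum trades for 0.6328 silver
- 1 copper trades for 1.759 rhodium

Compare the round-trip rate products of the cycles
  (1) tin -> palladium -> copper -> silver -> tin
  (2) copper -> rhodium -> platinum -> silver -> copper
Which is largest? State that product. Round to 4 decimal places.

0.9558

(1) 0.2471 × 1.066 × 3.365 × 0.9623 = 0.85295
(2) 1.759 × 3.03 × 0.6328 × 0.2834 = 0.95582
Highest is cycle (2) at 0.9558 (≤1, no arbitrage).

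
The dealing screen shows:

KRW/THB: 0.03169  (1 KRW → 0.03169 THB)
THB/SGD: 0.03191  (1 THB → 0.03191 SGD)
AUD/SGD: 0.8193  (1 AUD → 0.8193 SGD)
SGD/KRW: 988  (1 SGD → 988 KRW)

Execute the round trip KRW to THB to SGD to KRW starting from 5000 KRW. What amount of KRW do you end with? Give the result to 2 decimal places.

5000 KRW × 0.03169 = 158.45 THB
158.45 THB × 0.03191 = 5.0561395 SGD
5.0561395 SGD × 988 = 4995.465826 KRW

4995.47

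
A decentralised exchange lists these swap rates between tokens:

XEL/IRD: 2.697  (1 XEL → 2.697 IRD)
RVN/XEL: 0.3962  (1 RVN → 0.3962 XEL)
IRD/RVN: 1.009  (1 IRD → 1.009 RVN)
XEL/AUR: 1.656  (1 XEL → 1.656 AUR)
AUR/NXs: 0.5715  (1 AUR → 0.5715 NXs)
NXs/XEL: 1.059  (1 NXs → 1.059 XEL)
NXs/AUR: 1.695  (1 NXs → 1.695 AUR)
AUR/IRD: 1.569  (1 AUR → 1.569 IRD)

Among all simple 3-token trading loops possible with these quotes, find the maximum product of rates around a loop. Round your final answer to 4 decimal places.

RVN→XEL→IRD→RVN: 0.3962 × 2.697 × 1.009 = 1.07817
NXs→XEL→AUR→NXs: 1.059 × 1.656 × 0.5715 = 1.00224
Maximum is RVN→XEL→IRD→RVN at 1.0782; arbitrage exists.

1.0782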